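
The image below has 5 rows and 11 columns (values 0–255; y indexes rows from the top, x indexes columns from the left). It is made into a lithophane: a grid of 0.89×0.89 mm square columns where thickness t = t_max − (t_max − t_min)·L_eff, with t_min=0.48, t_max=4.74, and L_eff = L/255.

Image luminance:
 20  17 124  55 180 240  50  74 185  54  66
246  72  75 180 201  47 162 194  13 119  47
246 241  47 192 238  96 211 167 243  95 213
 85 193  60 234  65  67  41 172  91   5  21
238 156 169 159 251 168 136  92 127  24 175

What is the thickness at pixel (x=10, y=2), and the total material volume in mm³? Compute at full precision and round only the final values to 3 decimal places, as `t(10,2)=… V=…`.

span = t_max - t_min = 4.74 - 0.48 = 4.260
L(10,2) = 213, L_eff = 213/255 = 0.835294
t(10,2) = 4.74 - 4.260·0.835294 = 1.182
Σt over all 5·11 pixels = 300553/2125 ≈ 141.4367059
V = pitch²·Σt = 0.89²·300553/2125 = 112.032

t(10,2)=1.182 V=112.032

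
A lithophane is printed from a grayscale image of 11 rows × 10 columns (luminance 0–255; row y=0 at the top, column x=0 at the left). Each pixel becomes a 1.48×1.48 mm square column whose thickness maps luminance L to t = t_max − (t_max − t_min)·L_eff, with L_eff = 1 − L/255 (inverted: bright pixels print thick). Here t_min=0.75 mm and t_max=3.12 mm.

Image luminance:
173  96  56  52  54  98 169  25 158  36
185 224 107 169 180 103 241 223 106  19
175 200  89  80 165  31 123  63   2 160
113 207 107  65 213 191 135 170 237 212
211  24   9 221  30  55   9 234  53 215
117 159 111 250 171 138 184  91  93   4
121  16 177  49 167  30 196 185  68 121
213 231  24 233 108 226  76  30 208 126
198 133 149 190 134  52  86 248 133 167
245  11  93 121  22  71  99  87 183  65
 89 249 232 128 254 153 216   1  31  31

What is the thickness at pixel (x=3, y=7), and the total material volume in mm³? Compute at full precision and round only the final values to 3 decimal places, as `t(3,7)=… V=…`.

span = t_max - t_min = 3.12 - 0.75 = 2.370
L(3,7) = 233, L_eff = 1 - 233/255 = 0.086275 (inverted)
t(3,7) = 3.12 - 2.370·0.086275 = 2.916
Σt over all 11·10 pixels = 1812543/8500 ≈ 213.2403529
V = pitch²·Σt = 1.48²·1812543/8500 = 467.082

t(3,7)=2.916 V=467.082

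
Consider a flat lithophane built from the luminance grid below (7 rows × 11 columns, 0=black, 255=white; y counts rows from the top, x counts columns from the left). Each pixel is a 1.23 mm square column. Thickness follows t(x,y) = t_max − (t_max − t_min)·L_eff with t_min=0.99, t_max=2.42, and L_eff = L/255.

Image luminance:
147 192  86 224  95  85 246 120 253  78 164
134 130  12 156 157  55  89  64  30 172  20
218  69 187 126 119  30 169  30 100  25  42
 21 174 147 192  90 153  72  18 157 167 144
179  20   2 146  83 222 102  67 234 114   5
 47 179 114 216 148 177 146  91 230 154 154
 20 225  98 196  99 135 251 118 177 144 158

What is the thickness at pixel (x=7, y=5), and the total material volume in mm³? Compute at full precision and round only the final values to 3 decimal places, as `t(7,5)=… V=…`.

t(7,5)=1.910 V=200.382

span = t_max - t_min = 2.42 - 0.99 = 1.430
L(7,5) = 91, L_eff = 91/255 = 0.356863
t(7,5) = 2.42 - 1.430·0.356863 = 1.910
Σt over all 7·11 pixels = 168872/1275 ≈ 132.4486275
V = pitch²·Σt = 1.23²·168872/1275 = 200.382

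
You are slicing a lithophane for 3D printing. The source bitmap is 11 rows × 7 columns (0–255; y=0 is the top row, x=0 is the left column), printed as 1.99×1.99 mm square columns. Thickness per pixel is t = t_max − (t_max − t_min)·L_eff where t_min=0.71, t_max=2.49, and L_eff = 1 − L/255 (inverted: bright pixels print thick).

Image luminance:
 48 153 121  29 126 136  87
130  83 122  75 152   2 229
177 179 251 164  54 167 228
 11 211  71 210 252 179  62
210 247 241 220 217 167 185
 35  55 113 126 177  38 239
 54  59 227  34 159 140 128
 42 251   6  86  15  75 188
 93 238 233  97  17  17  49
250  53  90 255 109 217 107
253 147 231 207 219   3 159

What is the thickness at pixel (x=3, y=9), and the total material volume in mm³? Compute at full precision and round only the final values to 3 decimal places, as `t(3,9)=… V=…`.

span = t_max - t_min = 2.49 - 0.71 = 1.780
L(3,9) = 255, L_eff = 1 - 255/255 = 0.000000 (inverted)
t(3,9) = 2.49 - 1.780·0.000000 = 2.490
Σt over all 11·7 pixels = 3260771/25500 ≈ 127.8733725
V = pitch²·Σt = 1.99²·3260771/25500 = 506.391

t(3,9)=2.490 V=506.391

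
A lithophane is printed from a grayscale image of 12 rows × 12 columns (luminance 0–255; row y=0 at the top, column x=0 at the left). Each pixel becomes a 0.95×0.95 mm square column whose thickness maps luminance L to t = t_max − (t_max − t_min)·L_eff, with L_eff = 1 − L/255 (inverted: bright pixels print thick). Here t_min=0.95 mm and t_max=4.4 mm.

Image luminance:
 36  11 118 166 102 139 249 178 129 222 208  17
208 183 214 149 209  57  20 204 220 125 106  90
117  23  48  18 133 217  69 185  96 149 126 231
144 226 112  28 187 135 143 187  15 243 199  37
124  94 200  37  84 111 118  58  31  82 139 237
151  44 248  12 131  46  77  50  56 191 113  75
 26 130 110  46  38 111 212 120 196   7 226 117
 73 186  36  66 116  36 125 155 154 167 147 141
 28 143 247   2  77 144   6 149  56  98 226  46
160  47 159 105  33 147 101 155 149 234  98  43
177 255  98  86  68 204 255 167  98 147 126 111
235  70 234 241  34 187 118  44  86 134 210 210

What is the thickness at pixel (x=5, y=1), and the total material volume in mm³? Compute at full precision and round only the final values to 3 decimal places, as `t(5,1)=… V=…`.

t(5,1)=1.721 V=342.344

span = t_max - t_min = 4.4 - 0.95 = 3.450
L(5,1) = 57, L_eff = 1 - 57/255 = 0.776471 (inverted)
t(5,1) = 4.4 - 3.450·0.776471 = 1.721
Σt over all 12·12 pixels = 322429/850 ≈ 379.3282353
V = pitch²·Σt = 0.95²·322429/850 = 342.344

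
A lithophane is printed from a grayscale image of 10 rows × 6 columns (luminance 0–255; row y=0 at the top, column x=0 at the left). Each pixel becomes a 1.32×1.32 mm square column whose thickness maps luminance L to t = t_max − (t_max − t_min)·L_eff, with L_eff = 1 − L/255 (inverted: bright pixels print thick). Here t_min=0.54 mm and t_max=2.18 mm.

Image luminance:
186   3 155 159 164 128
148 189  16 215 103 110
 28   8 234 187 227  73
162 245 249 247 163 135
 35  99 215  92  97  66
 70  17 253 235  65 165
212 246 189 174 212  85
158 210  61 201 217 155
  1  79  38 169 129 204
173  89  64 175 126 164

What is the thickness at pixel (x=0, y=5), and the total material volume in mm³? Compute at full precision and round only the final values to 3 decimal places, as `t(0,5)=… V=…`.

t(0,5)=0.990 V=151.414

span = t_max - t_min = 2.18 - 0.54 = 1.640
L(0,5) = 70, L_eff = 1 - 70/255 = 0.725490 (inverted)
t(0,5) = 2.18 - 1.640·0.725490 = 0.990
Σt over all 10·6 pixels = 553984/6375 ≈ 86.8994510
V = pitch²·Σt = 1.32²·553984/6375 = 151.414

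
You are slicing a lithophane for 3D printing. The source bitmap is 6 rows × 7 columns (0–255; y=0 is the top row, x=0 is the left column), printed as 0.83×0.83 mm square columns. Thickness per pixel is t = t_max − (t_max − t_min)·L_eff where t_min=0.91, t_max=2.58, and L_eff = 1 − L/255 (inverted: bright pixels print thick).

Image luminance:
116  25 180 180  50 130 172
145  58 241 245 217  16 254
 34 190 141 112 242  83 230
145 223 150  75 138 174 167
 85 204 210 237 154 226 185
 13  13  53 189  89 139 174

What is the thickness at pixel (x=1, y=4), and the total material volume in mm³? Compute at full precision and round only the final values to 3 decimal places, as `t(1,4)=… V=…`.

span = t_max - t_min = 2.58 - 0.91 = 1.670
L(1,4) = 204, L_eff = 1 - 204/255 = 0.200000 (inverted)
t(1,4) = 2.58 - 1.670·0.200000 = 2.246
Σt over all 6·7 pixels = 996989/12750 ≈ 78.1952157
V = pitch²·Σt = 0.83²·996989/12750 = 53.869

t(1,4)=2.246 V=53.869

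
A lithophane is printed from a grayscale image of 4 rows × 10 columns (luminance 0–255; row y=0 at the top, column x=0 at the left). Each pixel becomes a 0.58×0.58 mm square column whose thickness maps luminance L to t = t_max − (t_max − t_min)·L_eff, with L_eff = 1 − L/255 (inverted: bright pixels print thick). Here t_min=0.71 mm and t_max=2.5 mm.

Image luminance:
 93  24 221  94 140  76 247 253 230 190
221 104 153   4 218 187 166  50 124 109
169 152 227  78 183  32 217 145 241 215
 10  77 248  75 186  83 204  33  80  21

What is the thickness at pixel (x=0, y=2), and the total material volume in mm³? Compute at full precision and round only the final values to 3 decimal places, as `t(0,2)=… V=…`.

span = t_max - t_min = 2.5 - 0.71 = 1.790
L(0,2) = 169, L_eff = 1 - 169/255 = 0.337255 (inverted)
t(0,2) = 2.5 - 1.790·0.337255 = 1.896
Σt over all 4·10 pixels = 28717/425 ≈ 67.5694118
V = pitch²·Σt = 0.58²·28717/425 = 22.730

t(0,2)=1.896 V=22.730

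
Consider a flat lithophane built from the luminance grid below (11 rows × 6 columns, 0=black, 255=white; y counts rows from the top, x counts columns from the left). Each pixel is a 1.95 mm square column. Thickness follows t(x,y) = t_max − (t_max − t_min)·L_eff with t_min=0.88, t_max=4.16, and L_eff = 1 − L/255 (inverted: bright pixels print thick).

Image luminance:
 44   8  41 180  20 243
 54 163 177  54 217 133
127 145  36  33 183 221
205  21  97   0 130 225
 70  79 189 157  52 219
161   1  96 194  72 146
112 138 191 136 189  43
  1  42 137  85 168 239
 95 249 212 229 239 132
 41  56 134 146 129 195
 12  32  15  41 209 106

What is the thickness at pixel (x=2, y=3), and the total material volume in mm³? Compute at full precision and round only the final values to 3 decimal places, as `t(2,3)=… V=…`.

t(2,3)=2.128 V=609.493

span = t_max - t_min = 4.16 - 0.88 = 3.280
L(2,3) = 97, L_eff = 1 - 97/255 = 0.619608 (inverted)
t(2,3) = 4.16 - 3.280·0.619608 = 2.128
Σt over all 11·6 pixels = 1021832/6375 ≈ 160.2873725
V = pitch²·Σt = 1.95²·1021832/6375 = 609.493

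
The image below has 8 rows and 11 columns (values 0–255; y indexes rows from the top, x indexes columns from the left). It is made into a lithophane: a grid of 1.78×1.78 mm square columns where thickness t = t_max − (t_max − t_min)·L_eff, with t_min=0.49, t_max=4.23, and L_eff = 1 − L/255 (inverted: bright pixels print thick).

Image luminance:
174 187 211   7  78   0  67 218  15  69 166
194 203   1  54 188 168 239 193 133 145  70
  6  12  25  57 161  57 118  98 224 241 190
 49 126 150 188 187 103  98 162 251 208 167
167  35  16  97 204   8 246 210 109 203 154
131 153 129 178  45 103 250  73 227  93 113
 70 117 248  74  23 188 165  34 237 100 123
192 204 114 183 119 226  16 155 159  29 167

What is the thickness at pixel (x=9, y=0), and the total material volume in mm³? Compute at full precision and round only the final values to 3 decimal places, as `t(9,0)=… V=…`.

t(9,0)=1.502 V=673.116

span = t_max - t_min = 4.23 - 0.49 = 3.740
L(9,0) = 69, L_eff = 1 - 69/255 = 0.729412 (inverted)
t(9,0) = 4.23 - 3.740·0.729412 = 1.502
Σt over all 8·11 pixels = 31867/150 ≈ 212.4466667
V = pitch²·Σt = 1.78²·31867/150 = 673.116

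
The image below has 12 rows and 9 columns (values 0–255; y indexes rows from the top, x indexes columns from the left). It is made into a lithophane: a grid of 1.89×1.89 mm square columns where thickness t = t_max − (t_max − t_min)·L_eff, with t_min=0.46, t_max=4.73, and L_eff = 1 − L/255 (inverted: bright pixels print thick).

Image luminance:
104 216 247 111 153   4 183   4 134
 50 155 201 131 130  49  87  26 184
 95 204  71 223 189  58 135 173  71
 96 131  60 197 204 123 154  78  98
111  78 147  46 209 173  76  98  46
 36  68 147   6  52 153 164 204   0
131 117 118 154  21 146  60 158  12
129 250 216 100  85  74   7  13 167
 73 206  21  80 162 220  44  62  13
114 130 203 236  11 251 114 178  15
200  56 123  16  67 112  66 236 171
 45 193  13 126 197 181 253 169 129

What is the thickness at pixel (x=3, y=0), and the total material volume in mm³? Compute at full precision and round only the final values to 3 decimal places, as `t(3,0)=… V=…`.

t(3,0)=2.319 V=942.318

span = t_max - t_min = 4.73 - 0.46 = 4.270
L(3,0) = 111, L_eff = 1 - 111/255 = 0.564706 (inverted)
t(3,0) = 4.73 - 4.270·0.564706 = 2.319
Σt over all 12·9 pixels = 6726889/25500 ≈ 263.7995686
V = pitch²·Σt = 1.89²·6726889/25500 = 942.318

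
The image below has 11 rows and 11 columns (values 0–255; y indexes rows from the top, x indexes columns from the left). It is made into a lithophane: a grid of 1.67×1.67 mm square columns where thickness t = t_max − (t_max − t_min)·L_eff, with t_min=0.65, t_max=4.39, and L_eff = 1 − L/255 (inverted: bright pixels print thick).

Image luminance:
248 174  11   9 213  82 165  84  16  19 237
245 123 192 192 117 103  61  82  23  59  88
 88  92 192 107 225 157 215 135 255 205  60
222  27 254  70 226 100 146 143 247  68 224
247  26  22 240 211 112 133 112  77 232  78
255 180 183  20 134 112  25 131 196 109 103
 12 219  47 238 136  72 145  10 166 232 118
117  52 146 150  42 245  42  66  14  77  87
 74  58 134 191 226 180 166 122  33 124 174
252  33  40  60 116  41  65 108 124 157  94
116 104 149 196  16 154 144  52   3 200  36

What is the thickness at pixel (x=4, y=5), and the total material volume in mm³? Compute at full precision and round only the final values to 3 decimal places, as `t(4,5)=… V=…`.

span = t_max - t_min = 4.39 - 0.65 = 3.740
L(4,5) = 134, L_eff = 1 - 134/255 = 0.474510 (inverted)
t(4,5) = 4.39 - 3.740·0.474510 = 2.615
Σt over all 11·11 pixels = 300.322
V = pitch²·Σt = 1.67²·300.322 = 837.568

t(4,5)=2.615 V=837.568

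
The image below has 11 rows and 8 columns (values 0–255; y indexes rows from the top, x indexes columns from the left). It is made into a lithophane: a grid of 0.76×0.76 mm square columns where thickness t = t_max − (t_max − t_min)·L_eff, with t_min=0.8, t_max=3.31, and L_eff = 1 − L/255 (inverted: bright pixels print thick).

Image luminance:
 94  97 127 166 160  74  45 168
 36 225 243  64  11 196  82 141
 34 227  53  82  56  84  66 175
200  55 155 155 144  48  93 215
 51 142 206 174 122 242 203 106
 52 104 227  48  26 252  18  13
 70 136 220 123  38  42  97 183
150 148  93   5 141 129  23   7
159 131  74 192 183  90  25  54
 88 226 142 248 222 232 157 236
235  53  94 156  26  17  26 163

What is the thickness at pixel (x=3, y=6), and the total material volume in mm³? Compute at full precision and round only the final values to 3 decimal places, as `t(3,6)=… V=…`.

span = t_max - t_min = 3.31 - 0.8 = 2.510
L(3,6) = 123, L_eff = 1 - 123/255 = 0.517647 (inverted)
t(3,6) = 3.31 - 2.510·0.517647 = 2.011
Σt over all 11·8 pixels = 261973/1500 ≈ 174.6486667
V = pitch²·Σt = 0.76²·261973/1500 = 100.877

t(3,6)=2.011 V=100.877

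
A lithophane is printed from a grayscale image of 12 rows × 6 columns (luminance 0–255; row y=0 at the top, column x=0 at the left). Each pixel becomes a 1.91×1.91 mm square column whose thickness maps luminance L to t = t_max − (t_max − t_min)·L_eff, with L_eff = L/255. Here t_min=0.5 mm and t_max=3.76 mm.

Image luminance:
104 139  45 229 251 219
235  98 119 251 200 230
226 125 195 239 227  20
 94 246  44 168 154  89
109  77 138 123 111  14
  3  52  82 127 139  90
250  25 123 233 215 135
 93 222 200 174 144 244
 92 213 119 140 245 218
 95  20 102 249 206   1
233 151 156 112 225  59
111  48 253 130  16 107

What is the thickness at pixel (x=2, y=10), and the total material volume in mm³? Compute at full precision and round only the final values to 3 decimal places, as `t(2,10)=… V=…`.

t(2,10)=1.766 V=503.926

span = t_max - t_min = 3.76 - 0.5 = 3.260
L(2,10) = 156, L_eff = 156/255 = 0.611765
t(2,10) = 3.76 - 3.260·0.611765 = 1.766
Σt over all 12·6 pixels = 587069/4250 ≈ 138.1338824
V = pitch²·Σt = 1.91²·587069/4250 = 503.926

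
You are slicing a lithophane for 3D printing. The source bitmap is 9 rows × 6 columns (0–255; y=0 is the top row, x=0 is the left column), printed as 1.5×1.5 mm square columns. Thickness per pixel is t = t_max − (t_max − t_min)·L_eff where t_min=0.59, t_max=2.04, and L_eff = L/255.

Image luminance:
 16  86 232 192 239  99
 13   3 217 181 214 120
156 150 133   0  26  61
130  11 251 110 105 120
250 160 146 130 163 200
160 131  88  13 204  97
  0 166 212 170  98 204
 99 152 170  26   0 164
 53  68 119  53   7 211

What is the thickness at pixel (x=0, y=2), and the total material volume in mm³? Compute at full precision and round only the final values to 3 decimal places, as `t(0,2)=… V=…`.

span = t_max - t_min = 2.04 - 0.59 = 1.450
L(0,2) = 156, L_eff = 156/255 = 0.611765
t(0,2) = 2.04 - 1.450·0.611765 = 1.153
Σt over all 9·6 pixels = 72.75
V = pitch²·Σt = 1.5²·72.75 = 163.688

t(0,2)=1.153 V=163.688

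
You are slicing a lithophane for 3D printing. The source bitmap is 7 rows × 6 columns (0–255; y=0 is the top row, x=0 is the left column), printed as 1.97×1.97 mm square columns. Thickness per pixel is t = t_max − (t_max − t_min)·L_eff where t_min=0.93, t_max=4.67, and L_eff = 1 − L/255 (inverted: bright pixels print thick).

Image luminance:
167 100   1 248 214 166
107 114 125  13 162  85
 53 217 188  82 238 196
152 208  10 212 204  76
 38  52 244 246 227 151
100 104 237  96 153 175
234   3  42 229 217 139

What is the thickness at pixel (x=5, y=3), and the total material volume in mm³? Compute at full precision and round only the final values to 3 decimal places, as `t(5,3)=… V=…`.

span = t_max - t_min = 4.67 - 0.93 = 3.740
L(5,3) = 76, L_eff = 1 - 76/255 = 0.701961 (inverted)
t(5,3) = 4.67 - 3.740·0.701961 = 2.045
Σt over all 7·6 pixels = 9557/75 ≈ 127.4266667
V = pitch²·Σt = 1.97²·9557/75 = 494.530

t(5,3)=2.045 V=494.530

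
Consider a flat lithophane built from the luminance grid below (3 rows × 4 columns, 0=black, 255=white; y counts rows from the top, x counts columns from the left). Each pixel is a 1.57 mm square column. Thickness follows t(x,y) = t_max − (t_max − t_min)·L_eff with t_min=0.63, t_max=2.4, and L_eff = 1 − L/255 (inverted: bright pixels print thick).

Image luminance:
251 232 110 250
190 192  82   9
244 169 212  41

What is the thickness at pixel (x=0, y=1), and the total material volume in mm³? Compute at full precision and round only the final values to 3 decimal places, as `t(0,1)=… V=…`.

t(0,1)=1.949 V=52.545

span = t_max - t_min = 2.4 - 0.63 = 1.770
L(0,1) = 190, L_eff = 1 - 190/255 = 0.254902 (inverted)
t(0,1) = 2.4 - 1.770·0.254902 = 1.949
Σt over all 3·4 pixels = 90599/4250 ≈ 21.3174118
V = pitch²·Σt = 1.57²·90599/4250 = 52.545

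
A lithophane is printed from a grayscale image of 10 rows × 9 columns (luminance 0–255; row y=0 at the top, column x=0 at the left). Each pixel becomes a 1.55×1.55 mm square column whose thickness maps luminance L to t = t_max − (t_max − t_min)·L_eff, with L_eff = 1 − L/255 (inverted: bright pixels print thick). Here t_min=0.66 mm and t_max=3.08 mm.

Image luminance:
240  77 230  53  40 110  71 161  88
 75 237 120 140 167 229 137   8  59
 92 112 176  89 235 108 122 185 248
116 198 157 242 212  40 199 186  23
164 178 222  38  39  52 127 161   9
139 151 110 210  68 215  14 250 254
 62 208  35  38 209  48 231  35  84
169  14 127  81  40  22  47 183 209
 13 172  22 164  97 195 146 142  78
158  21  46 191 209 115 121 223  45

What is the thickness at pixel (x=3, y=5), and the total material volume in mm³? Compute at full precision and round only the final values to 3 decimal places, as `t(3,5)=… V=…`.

span = t_max - t_min = 3.08 - 0.66 = 2.420
L(3,5) = 210, L_eff = 1 - 210/255 = 0.176471 (inverted)
t(3,5) = 3.08 - 2.420·0.176471 = 2.653
Σt over all 10·9 pixels = 2134693/12750 ≈ 167.4269020
V = pitch²·Σt = 1.55²·2134693/12750 = 402.243

t(3,5)=2.653 V=402.243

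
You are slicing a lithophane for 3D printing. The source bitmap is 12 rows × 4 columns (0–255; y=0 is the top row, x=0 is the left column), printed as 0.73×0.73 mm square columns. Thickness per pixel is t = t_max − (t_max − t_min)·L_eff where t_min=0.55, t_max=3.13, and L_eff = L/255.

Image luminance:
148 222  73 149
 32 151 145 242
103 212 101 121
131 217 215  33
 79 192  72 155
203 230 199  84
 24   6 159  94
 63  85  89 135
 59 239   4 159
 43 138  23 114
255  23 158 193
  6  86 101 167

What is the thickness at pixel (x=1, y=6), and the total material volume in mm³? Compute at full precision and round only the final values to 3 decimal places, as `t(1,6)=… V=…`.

t(1,6)=3.069 V=48.079

span = t_max - t_min = 3.13 - 0.55 = 2.580
L(1,6) = 6, L_eff = 6/255 = 0.023529
t(1,6) = 3.13 - 2.580·0.023529 = 3.069
Σt over all 12·4 pixels = 191722/2125 ≈ 90.2221176
V = pitch²·Σt = 0.73²·191722/2125 = 48.079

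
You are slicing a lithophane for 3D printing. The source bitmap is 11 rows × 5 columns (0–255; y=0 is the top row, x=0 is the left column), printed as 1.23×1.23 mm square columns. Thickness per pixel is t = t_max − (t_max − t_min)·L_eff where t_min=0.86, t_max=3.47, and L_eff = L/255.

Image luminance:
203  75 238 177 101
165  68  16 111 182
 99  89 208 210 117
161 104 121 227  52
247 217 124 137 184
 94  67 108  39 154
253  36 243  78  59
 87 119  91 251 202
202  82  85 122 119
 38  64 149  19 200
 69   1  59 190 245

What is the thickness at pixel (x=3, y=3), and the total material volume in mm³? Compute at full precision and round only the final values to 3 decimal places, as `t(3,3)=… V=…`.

t(3,3)=1.147 V=177.896

span = t_max - t_min = 3.47 - 0.86 = 2.610
L(3,3) = 227, L_eff = 227/255 = 0.890196
t(3,3) = 3.47 - 2.610·0.890196 = 1.147
Σt over all 11·5 pixels = 999479/8500 ≈ 117.5857647
V = pitch²·Σt = 1.23²·999479/8500 = 177.896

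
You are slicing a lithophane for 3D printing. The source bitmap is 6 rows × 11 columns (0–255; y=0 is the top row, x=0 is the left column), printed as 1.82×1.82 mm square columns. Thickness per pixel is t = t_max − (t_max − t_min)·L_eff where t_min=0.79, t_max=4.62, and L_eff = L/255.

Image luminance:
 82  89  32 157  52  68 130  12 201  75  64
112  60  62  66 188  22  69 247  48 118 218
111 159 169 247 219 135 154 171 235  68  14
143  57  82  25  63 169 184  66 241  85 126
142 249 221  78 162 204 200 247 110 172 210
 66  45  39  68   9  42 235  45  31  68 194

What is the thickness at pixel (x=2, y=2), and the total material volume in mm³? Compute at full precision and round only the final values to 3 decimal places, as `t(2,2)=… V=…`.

t(2,2)=2.082 V=615.392

span = t_max - t_min = 4.62 - 0.79 = 3.830
L(2,2) = 169, L_eff = 169/255 = 0.662745
t(2,2) = 4.62 - 3.830·0.662745 = 2.082
Σt over all 6·11 pixels = 394792/2125 ≈ 185.7844706
V = pitch²·Σt = 1.82²·394792/2125 = 615.392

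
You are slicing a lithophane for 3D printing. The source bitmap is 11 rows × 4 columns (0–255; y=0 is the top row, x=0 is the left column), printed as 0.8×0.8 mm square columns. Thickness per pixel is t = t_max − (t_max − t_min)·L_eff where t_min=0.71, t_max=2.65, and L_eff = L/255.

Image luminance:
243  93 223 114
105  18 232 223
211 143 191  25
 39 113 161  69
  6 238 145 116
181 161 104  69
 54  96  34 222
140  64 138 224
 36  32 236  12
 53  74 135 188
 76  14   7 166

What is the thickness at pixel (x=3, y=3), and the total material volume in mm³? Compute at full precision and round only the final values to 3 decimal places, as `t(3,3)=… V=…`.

span = t_max - t_min = 2.65 - 0.71 = 1.940
L(3,3) = 69, L_eff = 69/255 = 0.270588
t(3,3) = 2.65 - 1.940·0.270588 = 2.125
Σt over all 11·4 pixels = 489961/6375 ≈ 76.8566275
V = pitch²·Σt = 0.8²·489961/6375 = 49.188

t(3,3)=2.125 V=49.188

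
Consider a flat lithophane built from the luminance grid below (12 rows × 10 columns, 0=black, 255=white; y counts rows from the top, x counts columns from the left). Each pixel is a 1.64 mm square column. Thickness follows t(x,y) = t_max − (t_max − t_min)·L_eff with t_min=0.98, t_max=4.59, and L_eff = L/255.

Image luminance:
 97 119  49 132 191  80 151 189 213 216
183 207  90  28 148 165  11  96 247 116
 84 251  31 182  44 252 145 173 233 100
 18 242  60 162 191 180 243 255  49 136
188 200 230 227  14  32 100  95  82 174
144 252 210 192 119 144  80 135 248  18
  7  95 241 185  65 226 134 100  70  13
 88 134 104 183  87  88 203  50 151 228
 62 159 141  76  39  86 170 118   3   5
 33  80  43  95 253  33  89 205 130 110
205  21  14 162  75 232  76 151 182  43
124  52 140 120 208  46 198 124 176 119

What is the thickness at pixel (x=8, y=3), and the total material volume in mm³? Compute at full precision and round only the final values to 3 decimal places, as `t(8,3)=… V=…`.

span = t_max - t_min = 4.59 - 0.98 = 3.610
L(8,3) = 49, L_eff = 49/255 = 0.192157
t(8,3) = 4.59 - 3.610·0.192157 = 3.896
Σt over all 12·10 pixels = 8452427/25500 ≈ 331.4677255
V = pitch²·Σt = 1.64²·8452427/25500 = 891.516

t(8,3)=3.896 V=891.516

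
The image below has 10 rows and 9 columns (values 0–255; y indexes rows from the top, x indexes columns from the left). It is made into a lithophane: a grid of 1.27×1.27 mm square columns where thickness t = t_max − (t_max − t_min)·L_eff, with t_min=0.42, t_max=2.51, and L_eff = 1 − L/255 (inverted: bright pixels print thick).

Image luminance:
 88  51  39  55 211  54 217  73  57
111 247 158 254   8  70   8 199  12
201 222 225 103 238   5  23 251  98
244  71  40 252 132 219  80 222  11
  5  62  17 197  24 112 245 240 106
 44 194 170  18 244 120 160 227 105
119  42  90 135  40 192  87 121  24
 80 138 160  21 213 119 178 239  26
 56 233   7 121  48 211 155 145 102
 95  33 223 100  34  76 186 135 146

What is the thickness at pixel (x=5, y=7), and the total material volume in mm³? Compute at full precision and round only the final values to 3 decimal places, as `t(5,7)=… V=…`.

t(5,7)=1.395 V=205.972

span = t_max - t_min = 2.51 - 0.42 = 2.090
L(5,7) = 119, L_eff = 1 - 119/255 = 0.533333 (inverted)
t(5,7) = 2.51 - 2.090·0.533333 = 1.395
Σt over all 10·9 pixels = 3256421/25500 ≈ 127.7027843
V = pitch²·Σt = 1.27²·3256421/25500 = 205.972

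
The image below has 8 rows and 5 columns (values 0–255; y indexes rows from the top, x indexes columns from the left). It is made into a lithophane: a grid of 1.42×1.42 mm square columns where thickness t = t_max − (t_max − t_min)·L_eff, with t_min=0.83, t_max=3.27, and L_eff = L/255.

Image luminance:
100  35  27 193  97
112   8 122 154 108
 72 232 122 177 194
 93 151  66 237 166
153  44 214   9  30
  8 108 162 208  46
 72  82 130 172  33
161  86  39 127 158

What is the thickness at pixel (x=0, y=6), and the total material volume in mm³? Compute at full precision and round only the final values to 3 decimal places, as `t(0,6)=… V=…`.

t(0,6)=2.581 V=176.767

span = t_max - t_min = 3.27 - 0.83 = 2.440
L(0,6) = 72, L_eff = 72/255 = 0.282353
t(0,6) = 3.27 - 2.440·0.282353 = 2.581
Σt over all 8·5 pixels = 558862/6375 ≈ 87.6646275
V = pitch²·Σt = 1.42²·558862/6375 = 176.767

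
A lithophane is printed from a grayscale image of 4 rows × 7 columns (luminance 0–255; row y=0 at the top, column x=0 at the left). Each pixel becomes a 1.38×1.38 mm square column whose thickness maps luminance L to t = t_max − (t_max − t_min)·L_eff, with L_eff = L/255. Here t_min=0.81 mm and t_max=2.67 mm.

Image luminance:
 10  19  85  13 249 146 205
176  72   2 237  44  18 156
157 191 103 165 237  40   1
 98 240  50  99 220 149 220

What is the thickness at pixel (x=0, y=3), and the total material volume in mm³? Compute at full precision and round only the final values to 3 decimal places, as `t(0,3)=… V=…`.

t(0,3)=1.955 V=95.116

span = t_max - t_min = 2.67 - 0.81 = 1.860
L(0,3) = 98, L_eff = 98/255 = 0.384314
t(0,3) = 2.67 - 1.860·0.384314 = 1.955
Σt over all 4·7 pixels = 106134/2125 ≈ 49.9454118
V = pitch²·Σt = 1.38²·106134/2125 = 95.116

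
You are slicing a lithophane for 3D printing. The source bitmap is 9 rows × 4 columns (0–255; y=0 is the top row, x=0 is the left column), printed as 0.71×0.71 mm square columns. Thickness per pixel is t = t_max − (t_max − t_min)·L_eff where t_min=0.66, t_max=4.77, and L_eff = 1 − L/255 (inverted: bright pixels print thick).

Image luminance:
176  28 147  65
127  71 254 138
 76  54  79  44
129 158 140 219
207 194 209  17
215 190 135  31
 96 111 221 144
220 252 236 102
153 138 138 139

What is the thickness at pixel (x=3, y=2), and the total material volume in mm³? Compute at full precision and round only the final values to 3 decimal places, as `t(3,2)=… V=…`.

t(3,2)=1.369 V=53.033

span = t_max - t_min = 4.77 - 0.66 = 4.110
L(3,2) = 44, L_eff = 1 - 44/255 = 0.827451 (inverted)
t(3,2) = 4.77 - 4.110·0.827451 = 1.369
Σt over all 9·4 pixels = 894221/8500 ≈ 105.2024706
V = pitch²·Σt = 0.71²·894221/8500 = 53.033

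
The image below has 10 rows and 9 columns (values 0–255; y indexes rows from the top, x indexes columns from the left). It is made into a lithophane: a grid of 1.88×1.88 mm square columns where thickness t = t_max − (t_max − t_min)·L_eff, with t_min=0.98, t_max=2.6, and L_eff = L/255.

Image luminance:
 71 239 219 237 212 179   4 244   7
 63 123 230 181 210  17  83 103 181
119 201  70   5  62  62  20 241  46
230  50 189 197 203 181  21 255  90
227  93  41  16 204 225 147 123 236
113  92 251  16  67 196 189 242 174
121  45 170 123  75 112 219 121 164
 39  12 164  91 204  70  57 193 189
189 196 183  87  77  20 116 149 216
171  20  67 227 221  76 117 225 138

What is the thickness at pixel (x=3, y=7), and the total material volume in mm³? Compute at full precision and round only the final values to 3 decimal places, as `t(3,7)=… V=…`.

span = t_max - t_min = 2.6 - 0.98 = 1.620
L(3,7) = 91, L_eff = 91/255 = 0.356863
t(3,7) = 2.6 - 1.620·0.356863 = 2.022
Σt over all 10·9 pixels = 666153/4250 ≈ 156.7418824
V = pitch²·Σt = 1.88²·666153/4250 = 553.989

t(3,7)=2.022 V=553.989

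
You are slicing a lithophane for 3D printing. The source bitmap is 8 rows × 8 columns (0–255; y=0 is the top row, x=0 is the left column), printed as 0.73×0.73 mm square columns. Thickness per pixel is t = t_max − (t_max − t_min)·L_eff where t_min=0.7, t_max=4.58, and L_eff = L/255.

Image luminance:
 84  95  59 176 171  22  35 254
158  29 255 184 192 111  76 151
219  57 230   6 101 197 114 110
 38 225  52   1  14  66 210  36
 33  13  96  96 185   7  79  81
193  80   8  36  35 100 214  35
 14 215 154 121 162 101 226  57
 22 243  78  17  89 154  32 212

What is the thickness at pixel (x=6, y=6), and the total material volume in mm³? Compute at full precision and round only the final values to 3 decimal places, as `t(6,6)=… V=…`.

t(6,6)=1.141 V=100.126

span = t_max - t_min = 4.58 - 0.7 = 3.880
L(6,6) = 226, L_eff = 226/255 = 0.886275
t(6,6) = 4.58 - 3.880·0.886275 = 1.141
Σt over all 8·8 pixels = 1197788/6375 ≈ 187.8883137
V = pitch²·Σt = 0.73²·1197788/6375 = 100.126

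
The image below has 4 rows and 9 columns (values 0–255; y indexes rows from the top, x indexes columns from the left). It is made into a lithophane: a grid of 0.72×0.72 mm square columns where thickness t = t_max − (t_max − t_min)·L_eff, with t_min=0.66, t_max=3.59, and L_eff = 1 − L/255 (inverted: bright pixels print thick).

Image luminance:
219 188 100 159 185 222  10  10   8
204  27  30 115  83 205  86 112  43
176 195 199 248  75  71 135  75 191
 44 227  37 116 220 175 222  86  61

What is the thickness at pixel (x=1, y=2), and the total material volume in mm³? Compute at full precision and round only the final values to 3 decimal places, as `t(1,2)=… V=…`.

t(1,2)=2.901 V=39.473

span = t_max - t_min = 3.59 - 0.66 = 2.930
L(1,2) = 195, L_eff = 1 - 195/255 = 0.235294 (inverted)
t(1,2) = 3.59 - 2.930·0.235294 = 2.901
Σt over all 4·9 pixels = 1941667/25500 ≈ 76.1438039
V = pitch²·Σt = 0.72²·1941667/25500 = 39.473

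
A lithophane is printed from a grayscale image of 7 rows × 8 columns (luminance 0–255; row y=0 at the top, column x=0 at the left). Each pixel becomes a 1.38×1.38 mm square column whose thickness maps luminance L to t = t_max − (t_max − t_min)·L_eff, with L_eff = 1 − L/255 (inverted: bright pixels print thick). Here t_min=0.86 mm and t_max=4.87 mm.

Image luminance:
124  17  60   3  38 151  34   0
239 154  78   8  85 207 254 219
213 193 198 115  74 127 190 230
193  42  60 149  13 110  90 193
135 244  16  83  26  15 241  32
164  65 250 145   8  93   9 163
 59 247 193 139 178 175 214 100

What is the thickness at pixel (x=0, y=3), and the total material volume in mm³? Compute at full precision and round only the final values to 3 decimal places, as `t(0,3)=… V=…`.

span = t_max - t_min = 4.87 - 0.86 = 4.010
L(0,3) = 193, L_eff = 1 - 193/255 = 0.243137 (inverted)
t(0,3) = 4.87 - 4.010·0.243137 = 3.895
Σt over all 7·8 pixels = 265129/1700 ≈ 155.9582353
V = pitch²·Σt = 1.38²·265129/1700 = 297.007

t(0,3)=3.895 V=297.007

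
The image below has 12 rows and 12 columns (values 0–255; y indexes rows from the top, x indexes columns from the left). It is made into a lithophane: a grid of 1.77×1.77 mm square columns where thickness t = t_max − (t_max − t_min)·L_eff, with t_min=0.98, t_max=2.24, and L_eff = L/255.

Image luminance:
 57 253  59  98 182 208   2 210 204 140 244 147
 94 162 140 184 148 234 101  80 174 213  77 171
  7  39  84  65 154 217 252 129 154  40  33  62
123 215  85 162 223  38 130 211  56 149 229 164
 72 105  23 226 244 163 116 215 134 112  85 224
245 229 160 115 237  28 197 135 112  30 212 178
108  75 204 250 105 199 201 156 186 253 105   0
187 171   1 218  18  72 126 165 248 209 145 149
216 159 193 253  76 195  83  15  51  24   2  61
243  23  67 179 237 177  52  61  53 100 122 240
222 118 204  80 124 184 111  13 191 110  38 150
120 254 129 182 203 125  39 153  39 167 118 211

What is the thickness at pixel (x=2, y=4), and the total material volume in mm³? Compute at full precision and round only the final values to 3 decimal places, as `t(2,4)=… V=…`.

t(2,4)=2.126 V=702.213

span = t_max - t_min = 2.24 - 0.98 = 1.260
L(2,4) = 23, L_eff = 23/255 = 0.090196
t(2,4) = 2.24 - 1.260·0.090196 = 2.126
Σt over all 12·12 pixels = 476301/2125 ≈ 224.1416471
V = pitch²·Σt = 1.77²·476301/2125 = 702.213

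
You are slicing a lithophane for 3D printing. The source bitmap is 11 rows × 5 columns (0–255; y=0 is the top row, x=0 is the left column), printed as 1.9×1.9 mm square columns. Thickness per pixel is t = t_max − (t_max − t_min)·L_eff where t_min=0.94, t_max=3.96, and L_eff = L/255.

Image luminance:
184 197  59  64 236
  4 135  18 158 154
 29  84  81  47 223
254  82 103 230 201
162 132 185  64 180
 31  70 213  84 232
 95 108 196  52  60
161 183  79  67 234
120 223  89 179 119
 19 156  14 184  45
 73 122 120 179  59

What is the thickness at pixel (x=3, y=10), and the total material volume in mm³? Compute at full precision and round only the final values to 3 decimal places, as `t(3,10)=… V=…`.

span = t_max - t_min = 3.96 - 0.94 = 3.020
L(3,10) = 179, L_eff = 179/255 = 0.701961
t(3,10) = 3.96 - 3.020·0.701961 = 1.840
Σt over all 11·5 pixels = 872659/6375 ≈ 136.8876863
V = pitch²·Σt = 1.9²·872659/6375 = 494.165

t(3,10)=1.840 V=494.165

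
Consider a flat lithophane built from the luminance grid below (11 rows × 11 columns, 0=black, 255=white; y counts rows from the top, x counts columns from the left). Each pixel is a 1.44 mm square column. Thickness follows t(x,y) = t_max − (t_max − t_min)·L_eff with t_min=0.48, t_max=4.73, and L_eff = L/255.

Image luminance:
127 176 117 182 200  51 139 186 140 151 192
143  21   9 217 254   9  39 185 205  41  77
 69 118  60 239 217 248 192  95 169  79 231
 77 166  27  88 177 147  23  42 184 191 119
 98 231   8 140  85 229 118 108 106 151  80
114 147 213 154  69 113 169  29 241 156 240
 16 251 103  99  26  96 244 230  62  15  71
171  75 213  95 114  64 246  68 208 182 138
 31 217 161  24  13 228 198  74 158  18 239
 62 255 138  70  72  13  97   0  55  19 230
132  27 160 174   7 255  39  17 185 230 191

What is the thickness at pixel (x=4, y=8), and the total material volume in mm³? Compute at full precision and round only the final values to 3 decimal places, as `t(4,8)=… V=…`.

t(4,8)=4.513 V=654.767

span = t_max - t_min = 4.73 - 0.48 = 4.250
L(4,8) = 13, L_eff = 13/255 = 0.050980
t(4,8) = 4.73 - 4.250·0.050980 = 4.513
Σt over all 11·11 pixels = 94729/300 ≈ 315.7633333
V = pitch²·Σt = 1.44²·94729/300 = 654.767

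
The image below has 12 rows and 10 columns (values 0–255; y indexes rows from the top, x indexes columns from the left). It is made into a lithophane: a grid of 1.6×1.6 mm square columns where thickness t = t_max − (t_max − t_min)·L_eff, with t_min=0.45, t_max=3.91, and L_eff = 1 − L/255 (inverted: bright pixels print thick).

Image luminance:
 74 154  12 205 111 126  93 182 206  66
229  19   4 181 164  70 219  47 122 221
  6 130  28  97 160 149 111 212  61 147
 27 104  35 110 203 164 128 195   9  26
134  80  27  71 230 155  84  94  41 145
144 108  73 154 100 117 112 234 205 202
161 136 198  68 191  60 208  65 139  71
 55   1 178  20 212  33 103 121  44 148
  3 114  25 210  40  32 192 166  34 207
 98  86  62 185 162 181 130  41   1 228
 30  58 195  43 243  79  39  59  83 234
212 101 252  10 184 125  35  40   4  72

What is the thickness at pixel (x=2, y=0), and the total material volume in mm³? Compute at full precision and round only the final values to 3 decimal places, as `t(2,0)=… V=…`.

t(2,0)=0.613 V=611.479

span = t_max - t_min = 3.91 - 0.45 = 3.460
L(2,0) = 12, L_eff = 1 - 12/255 = 0.952941 (inverted)
t(2,0) = 3.91 - 3.460·0.952941 = 0.613
Σt over all 12·10 pixels = 1522726/6375 ≈ 238.8589804
V = pitch²·Σt = 1.6²·1522726/6375 = 611.479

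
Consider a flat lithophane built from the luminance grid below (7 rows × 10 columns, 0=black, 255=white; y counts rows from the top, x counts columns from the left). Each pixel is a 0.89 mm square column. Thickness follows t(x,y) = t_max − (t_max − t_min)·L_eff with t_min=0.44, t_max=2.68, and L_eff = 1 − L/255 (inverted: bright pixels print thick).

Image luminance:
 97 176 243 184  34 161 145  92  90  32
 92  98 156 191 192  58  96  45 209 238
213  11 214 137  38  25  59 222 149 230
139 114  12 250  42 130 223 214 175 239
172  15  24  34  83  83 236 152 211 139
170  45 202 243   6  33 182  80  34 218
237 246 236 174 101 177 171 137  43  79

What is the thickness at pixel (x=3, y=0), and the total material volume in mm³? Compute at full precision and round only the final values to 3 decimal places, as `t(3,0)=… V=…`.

t(3,0)=2.056 V=89.997

span = t_max - t_min = 2.68 - 0.44 = 2.240
L(3,0) = 184, L_eff = 1 - 184/255 = 0.278431 (inverted)
t(3,0) = 2.68 - 2.240·0.278431 = 2.056
Σt over all 7·10 pixels = 724318/6375 ≈ 113.6185098
V = pitch²·Σt = 0.89²·724318/6375 = 89.997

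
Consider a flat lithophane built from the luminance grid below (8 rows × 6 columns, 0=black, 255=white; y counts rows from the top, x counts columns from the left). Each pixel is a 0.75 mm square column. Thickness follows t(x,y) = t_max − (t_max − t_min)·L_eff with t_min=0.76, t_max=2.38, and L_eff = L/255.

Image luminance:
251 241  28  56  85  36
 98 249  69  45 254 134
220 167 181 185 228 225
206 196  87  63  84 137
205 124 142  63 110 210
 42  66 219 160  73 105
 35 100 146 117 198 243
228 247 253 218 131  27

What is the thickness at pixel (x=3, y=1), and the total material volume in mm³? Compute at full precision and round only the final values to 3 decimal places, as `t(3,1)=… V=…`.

span = t_max - t_min = 2.38 - 0.76 = 1.620
L(3,1) = 45, L_eff = 45/255 = 0.176471
t(3,1) = 2.38 - 1.620·0.176471 = 2.094
Σt over all 8·6 pixels = 69.852
V = pitch²·Σt = 0.75²·69.852 = 39.292

t(3,1)=2.094 V=39.292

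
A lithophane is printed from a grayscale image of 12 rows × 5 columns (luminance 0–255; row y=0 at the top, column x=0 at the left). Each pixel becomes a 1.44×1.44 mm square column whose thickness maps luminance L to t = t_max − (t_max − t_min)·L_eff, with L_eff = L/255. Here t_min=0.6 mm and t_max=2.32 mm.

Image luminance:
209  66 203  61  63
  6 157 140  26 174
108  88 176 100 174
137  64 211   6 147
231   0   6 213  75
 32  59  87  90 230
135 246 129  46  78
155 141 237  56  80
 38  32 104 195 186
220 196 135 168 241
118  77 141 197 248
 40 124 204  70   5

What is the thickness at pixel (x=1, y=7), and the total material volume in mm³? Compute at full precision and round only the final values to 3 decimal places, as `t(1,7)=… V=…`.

t(1,7)=1.369 V=185.410

span = t_max - t_min = 2.32 - 0.6 = 1.720
L(1,7) = 141, L_eff = 141/255 = 0.552941
t(1,7) = 2.32 - 1.720·0.552941 = 1.369
Σt over all 12·5 pixels = 570017/6375 ≈ 89.4144314
V = pitch²·Σt = 1.44²·570017/6375 = 185.410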